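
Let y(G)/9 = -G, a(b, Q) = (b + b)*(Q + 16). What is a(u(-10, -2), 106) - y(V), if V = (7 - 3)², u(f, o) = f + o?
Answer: -2784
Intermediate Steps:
a(b, Q) = 2*b*(16 + Q) (a(b, Q) = (2*b)*(16 + Q) = 2*b*(16 + Q))
V = 16 (V = 4² = 16)
y(G) = -9*G (y(G) = 9*(-G) = -9*G)
a(u(-10, -2), 106) - y(V) = 2*(-10 - 2)*(16 + 106) - (-9)*16 = 2*(-12)*122 - 1*(-144) = -2928 + 144 = -2784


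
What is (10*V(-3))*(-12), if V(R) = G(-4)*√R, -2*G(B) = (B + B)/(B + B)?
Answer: 60*I*√3 ≈ 103.92*I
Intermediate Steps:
G(B) = -½ (G(B) = -(B + B)/(2*(B + B)) = -2*B/(2*(2*B)) = -2*B*1/(2*B)/2 = -½*1 = -½)
V(R) = -√R/2
(10*V(-3))*(-12) = (10*(-I*√3/2))*(-12) = -5*I*√3*(-12) = 60*I*√3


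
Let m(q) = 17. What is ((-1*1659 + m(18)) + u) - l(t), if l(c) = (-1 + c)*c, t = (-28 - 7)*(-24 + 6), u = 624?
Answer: -397288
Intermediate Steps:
t = 630 (t = -35*(-18) = 630)
l(c) = c*(-1 + c)
((-1*1659 + m(18)) + u) - l(t) = ((-1*1659 + 17) + 624) - 630*(-1 + 630) = ((-1659 + 17) + 624) - 630*629 = (-1642 + 624) - 1*396270 = -1018 - 396270 = -397288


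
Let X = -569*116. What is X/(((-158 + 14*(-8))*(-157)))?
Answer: -33002/21195 ≈ -1.5571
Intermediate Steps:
X = -66004
X/(((-158 + 14*(-8))*(-157))) = -66004*(-1/(157*(-158 + 14*(-8)))) = -66004*(-1/(157*(-158 - 112))) = -66004/((-270*(-157))) = -66004/42390 = -66004*1/42390 = -33002/21195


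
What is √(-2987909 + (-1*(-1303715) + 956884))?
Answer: I*√727310 ≈ 852.82*I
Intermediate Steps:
√(-2987909 + (-1*(-1303715) + 956884)) = √(-2987909 + (1303715 + 956884)) = √(-2987909 + 2260599) = √(-727310) = I*√727310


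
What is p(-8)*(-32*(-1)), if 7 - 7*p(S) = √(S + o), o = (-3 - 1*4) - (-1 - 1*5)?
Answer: 32 - 96*I/7 ≈ 32.0 - 13.714*I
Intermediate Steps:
o = -1 (o = (-3 - 4) - (-1 - 5) = -7 - 1*(-6) = -7 + 6 = -1)
p(S) = 1 - √(-1 + S)/7 (p(S) = 1 - √(S - 1)/7 = 1 - √(-1 + S)/7)
p(-8)*(-32*(-1)) = (1 - √(-1 - 8)/7)*(-32*(-1)) = (1 - 3*I/7)*32 = 32 - 96*I/7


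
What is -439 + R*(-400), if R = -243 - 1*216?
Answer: 183161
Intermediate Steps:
R = -459 (R = -243 - 216 = -459)
-439 + R*(-400) = -439 - 459*(-400) = -439 + 183600 = 183161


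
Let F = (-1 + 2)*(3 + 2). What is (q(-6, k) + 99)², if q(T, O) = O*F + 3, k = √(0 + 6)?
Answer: 10554 + 1020*√6 ≈ 13052.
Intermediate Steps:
F = 5 (F = 1*5 = 5)
k = √6 ≈ 2.4495
q(T, O) = 3 + 5*O (q(T, O) = O*5 + 3 = 5*O + 3 = 3 + 5*O)
(q(-6, k) + 99)² = ((3 + 5*√6) + 99)² = (102 + 5*√6)²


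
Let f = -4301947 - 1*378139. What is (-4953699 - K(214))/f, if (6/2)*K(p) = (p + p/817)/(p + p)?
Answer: 6070758329/5735445393 ≈ 1.0585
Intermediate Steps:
K(p) = 409/2451 (K(p) = ((p + p/817)/(p + p))/3 = ((p + p*(1/817))/((2*p)))/3 = ((p + p/817)*(1/(2*p)))/3 = ((818*p/817)*(1/(2*p)))/3 = (1/3)*(409/817) = 409/2451)
f = -4680086 (f = -4301947 - 378139 = -4680086)
(-4953699 - K(214))/f = (-4953699 - 1*409/2451)/(-4680086) = (-4953699 - 409/2451)*(-1/4680086) = -12141516658/2451*(-1/4680086) = 6070758329/5735445393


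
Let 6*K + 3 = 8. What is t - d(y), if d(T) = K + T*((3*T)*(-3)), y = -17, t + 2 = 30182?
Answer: 196681/6 ≈ 32780.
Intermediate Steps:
t = 30180 (t = -2 + 30182 = 30180)
K = ⅚ (K = -½ + (⅙)*8 = -½ + 4/3 = ⅚ ≈ 0.83333)
d(T) = ⅚ - 9*T² (d(T) = ⅚ + T*((3*T)*(-3)) = ⅚ + T*(-9*T) = ⅚ - 9*T²)
t - d(y) = 30180 - (⅚ - 9*(-17)²) = 30180 - (⅚ - 9*289) = 30180 - (⅚ - 2601) = 30180 - 1*(-15601/6) = 30180 + 15601/6 = 196681/6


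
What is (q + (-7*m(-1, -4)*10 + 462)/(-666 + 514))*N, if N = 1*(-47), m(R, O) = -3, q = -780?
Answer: 700488/19 ≈ 36868.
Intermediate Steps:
N = -47
(q + (-7*m(-1, -4)*10 + 462)/(-666 + 514))*N = (-780 + (-7*(-3)*10 + 462)/(-666 + 514))*(-47) = (-780 + (21*10 + 462)/(-152))*(-47) = (-780 + (210 + 462)*(-1/152))*(-47) = (-780 + 672*(-1/152))*(-47) = (-780 - 84/19)*(-47) = -14904/19*(-47) = 700488/19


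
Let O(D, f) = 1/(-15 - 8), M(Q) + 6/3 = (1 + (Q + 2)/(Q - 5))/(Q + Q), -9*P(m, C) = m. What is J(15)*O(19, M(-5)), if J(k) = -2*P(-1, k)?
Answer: 2/207 ≈ 0.0096618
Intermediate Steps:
P(m, C) = -m/9
M(Q) = -2 + (1 + (2 + Q)/(-5 + Q))/(2*Q) (M(Q) = -2 + (1 + (Q + 2)/(Q - 5))/(Q + Q) = -2 + (1 + (2 + Q)/(-5 + Q))/((2*Q)) = -2 + (1 + (2 + Q)/(-5 + Q))*(1/(2*Q)) = -2 + (1 + (2 + Q)/(-5 + Q))/(2*Q))
J(k) = -2/9 (J(k) = -(-2)*(-1)/9 = -2*1/9 = -2/9)
O(D, f) = -1/23 (O(D, f) = 1/(-23) = -1/23)
J(15)*O(19, M(-5)) = -2/9*(-1/23) = 2/207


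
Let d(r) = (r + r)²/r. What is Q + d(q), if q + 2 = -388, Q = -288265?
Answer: -289825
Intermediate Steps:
q = -390 (q = -2 - 388 = -390)
d(r) = 4*r (d(r) = (2*r)²/r = (4*r²)/r = 4*r)
Q + d(q) = -288265 + 4*(-390) = -288265 - 1560 = -289825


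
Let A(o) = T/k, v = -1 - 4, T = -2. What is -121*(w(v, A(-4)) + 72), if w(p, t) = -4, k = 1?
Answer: -8228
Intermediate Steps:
v = -5
A(o) = -2 (A(o) = -2/1 = -2*1 = -2)
-121*(w(v, A(-4)) + 72) = -121*(-4 + 72) = -121*68 = -8228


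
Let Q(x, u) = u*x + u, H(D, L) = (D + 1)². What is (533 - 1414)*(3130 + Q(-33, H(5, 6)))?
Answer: -1742618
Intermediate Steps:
H(D, L) = (1 + D)²
Q(x, u) = u + u*x
(533 - 1414)*(3130 + Q(-33, H(5, 6))) = (533 - 1414)*(3130 + (1 + 5)²*(1 - 33)) = -881*(3130 + 6²*(-32)) = -881*(3130 + 36*(-32)) = -881*(3130 - 1152) = -881*1978 = -1742618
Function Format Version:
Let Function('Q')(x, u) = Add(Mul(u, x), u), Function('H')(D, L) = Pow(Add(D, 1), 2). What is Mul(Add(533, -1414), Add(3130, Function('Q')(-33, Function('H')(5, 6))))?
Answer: -1742618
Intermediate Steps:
Function('H')(D, L) = Pow(Add(1, D), 2)
Function('Q')(x, u) = Add(u, Mul(u, x))
Mul(Add(533, -1414), Add(3130, Function('Q')(-33, Function('H')(5, 6)))) = Mul(Add(533, -1414), Add(3130, Mul(Pow(Add(1, 5), 2), Add(1, -33)))) = Mul(-881, Add(3130, Mul(Pow(6, 2), -32))) = Mul(-881, Add(3130, Mul(36, -32))) = Mul(-881, Add(3130, -1152)) = Mul(-881, 1978) = -1742618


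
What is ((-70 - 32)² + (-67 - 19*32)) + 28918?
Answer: 38647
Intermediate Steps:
((-70 - 32)² + (-67 - 19*32)) + 28918 = ((-102)² + (-67 - 608)) + 28918 = (10404 - 675) + 28918 = 9729 + 28918 = 38647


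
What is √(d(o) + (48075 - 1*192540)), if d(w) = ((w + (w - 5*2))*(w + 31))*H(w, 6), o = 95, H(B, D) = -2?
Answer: 5*I*√7593 ≈ 435.69*I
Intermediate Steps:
d(w) = -2*(-10 + 2*w)*(31 + w) (d(w) = ((w + (w - 5*2))*(w + 31))*(-2) = ((w + (w - 10))*(31 + w))*(-2) = ((w + (-10 + w))*(31 + w))*(-2) = ((-10 + 2*w)*(31 + w))*(-2) = -2*(-10 + 2*w)*(31 + w))
√(d(o) + (48075 - 1*192540)) = √((620 - 104*95 - 4*95²) + (48075 - 1*192540)) = √((620 - 9880 - 4*9025) + (48075 - 192540)) = √((620 - 9880 - 36100) - 144465) = √(-45360 - 144465) = √(-189825) = 5*I*√7593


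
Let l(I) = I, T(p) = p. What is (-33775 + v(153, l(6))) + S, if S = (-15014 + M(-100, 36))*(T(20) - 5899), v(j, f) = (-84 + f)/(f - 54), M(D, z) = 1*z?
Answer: 704175109/8 ≈ 8.8022e+7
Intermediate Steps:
M(D, z) = z
v(j, f) = (-84 + f)/(-54 + f)
S = 88055662 (S = (-15014 + 36)*(20 - 5899) = -14978*(-5879) = 88055662)
(-33775 + v(153, l(6))) + S = (-33775 + (-84 + 6)/(-54 + 6)) + 88055662 = (-33775 - 78/(-48)) + 88055662 = (-33775 - 1/48*(-78)) + 88055662 = (-33775 + 13/8) + 88055662 = -270187/8 + 88055662 = 704175109/8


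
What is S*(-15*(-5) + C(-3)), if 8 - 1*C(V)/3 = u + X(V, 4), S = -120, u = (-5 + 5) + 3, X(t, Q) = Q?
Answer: -9360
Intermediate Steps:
u = 3 (u = 0 + 3 = 3)
C(V) = 3 (C(V) = 24 - 3*(3 + 4) = 24 - 3*7 = 24 - 21 = 3)
S*(-15*(-5) + C(-3)) = -120*(-15*(-5) + 3) = -120*(75 + 3) = -120*78 = -9360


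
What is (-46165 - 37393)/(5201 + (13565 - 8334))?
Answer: -41779/5216 ≈ -8.0098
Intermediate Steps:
(-46165 - 37393)/(5201 + (13565 - 8334)) = -83558/(5201 + 5231) = -83558/10432 = -83558*1/10432 = -41779/5216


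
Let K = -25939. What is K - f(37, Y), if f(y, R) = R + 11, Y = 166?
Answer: -26116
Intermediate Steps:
f(y, R) = 11 + R
K - f(37, Y) = -25939 - (11 + 166) = -25939 - 1*177 = -25939 - 177 = -26116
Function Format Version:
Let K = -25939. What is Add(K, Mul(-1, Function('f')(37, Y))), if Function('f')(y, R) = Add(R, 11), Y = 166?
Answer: -26116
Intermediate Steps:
Function('f')(y, R) = Add(11, R)
Add(K, Mul(-1, Function('f')(37, Y))) = Add(-25939, Mul(-1, Add(11, 166))) = Add(-25939, Mul(-1, 177)) = Add(-25939, -177) = -26116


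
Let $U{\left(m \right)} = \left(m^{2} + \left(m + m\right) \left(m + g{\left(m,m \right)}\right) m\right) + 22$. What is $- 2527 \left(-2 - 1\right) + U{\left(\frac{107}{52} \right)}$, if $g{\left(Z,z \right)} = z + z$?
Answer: $\frac{538494115}{70304} \approx 7659.5$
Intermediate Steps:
$g{\left(Z,z \right)} = 2 z$
$U{\left(m \right)} = 22 + m^{2} + 6 m^{3}$ ($U{\left(m \right)} = \left(m^{2} + \left(m + m\right) \left(m + 2 m\right) m\right) + 22 = \left(m^{2} + 2 m 3 m m\right) + 22 = \left(m^{2} + 6 m^{2} m\right) + 22 = \left(m^{2} + 6 m^{3}\right) + 22 = 22 + m^{2} + 6 m^{3}$)
$- 2527 \left(-2 - 1\right) + U{\left(\frac{107}{52} \right)} = - 2527 \left(-2 - 1\right) + \left(22 + \left(\frac{107}{52}\right)^{2} + 6 \left(\frac{107}{52}\right)^{3}\right) = \left(-2527\right) \left(-3\right) + \left(22 + \left(107 \cdot \frac{1}{52}\right)^{2} + 6 \left(107 \cdot \frac{1}{52}\right)^{3}\right) = 7581 + \left(22 + \left(\frac{107}{52}\right)^{2} + 6 \left(\frac{107}{52}\right)^{3}\right) = 7581 + \left(22 + \frac{11449}{2704} + 6 \cdot \frac{1225043}{140608}\right) = 7581 + \left(22 + \frac{11449}{2704} + \frac{3675129}{70304}\right) = 7581 + \frac{5519491}{70304} = \frac{538494115}{70304}$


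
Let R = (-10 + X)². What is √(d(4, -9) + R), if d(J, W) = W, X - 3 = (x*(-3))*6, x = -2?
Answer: 8*√13 ≈ 28.844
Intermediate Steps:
X = 39 (X = 3 - 2*(-3)*6 = 3 + 6*6 = 3 + 36 = 39)
R = 841 (R = (-10 + 39)² = 29² = 841)
√(d(4, -9) + R) = √(-9 + 841) = √832 = 8*√13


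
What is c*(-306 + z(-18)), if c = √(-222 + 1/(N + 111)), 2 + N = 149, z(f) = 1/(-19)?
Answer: -29075*I*√591078/4902 ≈ -4560.0*I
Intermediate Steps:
z(f) = -1/19
N = 147 (N = -2 + 149 = 147)
c = 5*I*√591078/258 (c = √(-222 + 1/(147 + 111)) = √(-222 + 1/258) = √(-57275/258) = 5*I*√591078/258 ≈ 14.9*I)
c*(-306 + z(-18)) = (5*I*√591078/258)*(-306 - 1/19) = (5*I*√591078/258)*(-5815/19) = -29075*I*√591078/4902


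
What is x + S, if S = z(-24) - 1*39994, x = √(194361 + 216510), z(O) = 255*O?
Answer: -46114 + √410871 ≈ -45473.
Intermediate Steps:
x = √410871 ≈ 640.99
S = -46114 (S = 255*(-24) - 1*39994 = -6120 - 39994 = -46114)
x + S = √410871 - 46114 = -46114 + √410871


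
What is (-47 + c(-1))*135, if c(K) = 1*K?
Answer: -6480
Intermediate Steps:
c(K) = K
(-47 + c(-1))*135 = (-47 - 1)*135 = -48*135 = -6480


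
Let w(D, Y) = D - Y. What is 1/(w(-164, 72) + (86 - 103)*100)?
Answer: -1/1936 ≈ -0.00051653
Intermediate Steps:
1/(w(-164, 72) + (86 - 103)*100) = 1/((-164 - 1*72) + (86 - 103)*100) = 1/((-164 - 72) - 17*100) = 1/(-236 - 1700) = 1/(-1936) = -1/1936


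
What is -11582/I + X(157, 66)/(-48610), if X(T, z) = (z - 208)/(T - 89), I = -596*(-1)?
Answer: -4785498091/246258260 ≈ -19.433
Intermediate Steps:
I = 596
X(T, z) = (-208 + z)/(-89 + T)
-11582/I + X(157, 66)/(-48610) = -11582/596 + ((-208 + 66)/(-89 + 157))/(-48610) = -11582*1/596 + (-142/68)*(-1/48610) = -5791/298 + ((1/68)*(-142))*(-1/48610) = -5791/298 - 71/34*(-1/48610) = -5791/298 + 71/1652740 = -4785498091/246258260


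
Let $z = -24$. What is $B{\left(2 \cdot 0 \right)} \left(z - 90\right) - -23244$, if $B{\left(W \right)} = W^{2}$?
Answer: $23244$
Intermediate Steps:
$B{\left(2 \cdot 0 \right)} \left(z - 90\right) - -23244 = \left(2 \cdot 0\right)^{2} \left(-24 - 90\right) - -23244 = 0^{2} \left(-114\right) + 23244 = 0 \left(-114\right) + 23244 = 0 + 23244 = 23244$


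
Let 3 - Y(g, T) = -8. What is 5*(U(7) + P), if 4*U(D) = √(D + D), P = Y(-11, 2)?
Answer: 55 + 5*√14/4 ≈ 59.677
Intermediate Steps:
Y(g, T) = 11 (Y(g, T) = 3 - 1*(-8) = 3 + 8 = 11)
P = 11
U(D) = √2*√D/4 (U(D) = √(D + D)/4 = √(2*D)/4 = (√2*√D)/4 = √2*√D/4)
5*(U(7) + P) = 5*(√2*√7/4 + 11) = 5*(√14/4 + 11) = 5*(11 + √14/4) = 55 + 5*√14/4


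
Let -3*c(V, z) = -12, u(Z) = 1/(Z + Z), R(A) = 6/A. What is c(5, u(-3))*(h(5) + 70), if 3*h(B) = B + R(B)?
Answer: 4324/15 ≈ 288.27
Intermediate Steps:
u(Z) = 1/(2*Z)
c(V, z) = 4 (c(V, z) = -1/3*(-12) = 4)
h(B) = 2/B + B/3 (h(B) = (B + 6/B)/3 = 2/B + B/3)
c(5, u(-3))*(h(5) + 70) = 4*((2/5 + (1/3)*5) + 70) = 4*((2*(1/5) + 5/3) + 70) = 4*((2/5 + 5/3) + 70) = 4*(31/15 + 70) = 4*(1081/15) = 4324/15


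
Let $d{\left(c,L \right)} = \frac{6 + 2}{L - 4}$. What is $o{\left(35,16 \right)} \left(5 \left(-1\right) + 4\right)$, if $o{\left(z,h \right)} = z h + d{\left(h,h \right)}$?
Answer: $- \frac{1682}{3} \approx -560.67$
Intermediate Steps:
$d{\left(c,L \right)} = \frac{8}{-4 + L}$
$o{\left(z,h \right)} = \frac{8}{-4 + h} + h z$ ($o{\left(z,h \right)} = z h + \frac{8}{-4 + h} = h z + \frac{8}{-4 + h} = \frac{8}{-4 + h} + h z$)
$o{\left(35,16 \right)} \left(5 \left(-1\right) + 4\right) = \frac{8 + 16 \cdot 35 \left(-4 + 16\right)}{-4 + 16} \left(5 \left(-1\right) + 4\right) = \frac{8 + 16 \cdot 35 \cdot 12}{12} \left(-5 + 4\right) = \frac{8 + 6720}{12} \left(-1\right) = \frac{1}{12} \cdot 6728 \left(-1\right) = \frac{1682}{3} \left(-1\right) = - \frac{1682}{3}$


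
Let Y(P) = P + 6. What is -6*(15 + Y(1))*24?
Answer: -3168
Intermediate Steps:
Y(P) = 6 + P
-6*(15 + Y(1))*24 = -6*(15 + (6 + 1))*24 = -6*(15 + 7)*24 = -6*22*24 = -132*24 = -3168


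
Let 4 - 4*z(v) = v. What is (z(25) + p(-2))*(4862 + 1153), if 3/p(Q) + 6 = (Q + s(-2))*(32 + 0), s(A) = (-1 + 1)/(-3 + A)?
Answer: -891423/28 ≈ -31837.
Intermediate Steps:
z(v) = 1 - v/4
s(A) = 0 (s(A) = 0/(-3 + A) = 0)
p(Q) = 3/(-6 + 32*Q) (p(Q) = 3/(-6 + (Q + 0)*(32 + 0)) = 3/(-6 + Q*32) = 3/(-6 + 32*Q))
(z(25) + p(-2))*(4862 + 1153) = ((1 - 1/4*25) + 3/(2*(-3 + 16*(-2))))*(4862 + 1153) = ((1 - 25/4) + 3/(2*(-3 - 32)))*6015 = (-21/4 + (3/2)/(-35))*6015 = (-21/4 + (3/2)*(-1/35))*6015 = (-21/4 - 3/70)*6015 = -741/140*6015 = -891423/28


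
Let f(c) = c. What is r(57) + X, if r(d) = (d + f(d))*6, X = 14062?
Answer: 14746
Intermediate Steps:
r(d) = 12*d (r(d) = (d + d)*6 = (2*d)*6 = 12*d)
r(57) + X = 12*57 + 14062 = 684 + 14062 = 14746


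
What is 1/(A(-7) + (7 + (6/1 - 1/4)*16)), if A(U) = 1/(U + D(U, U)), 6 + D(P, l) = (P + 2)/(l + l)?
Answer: 177/17509 ≈ 0.010109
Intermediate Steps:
D(P, l) = -6 + (2 + P)/(2*l) (D(P, l) = -6 + (P + 2)/(l + l) = -6 + (2 + P)/((2*l)) = -6 + (2 + P)*(1/(2*l)) = -6 + (2 + P)/(2*l))
A(U) = 1/(U + (2 - 11*U)/(2*U)) (A(U) = 1/(U + (2 + U - 12*U)/(2*U)) = 1/(U + (2 - 11*U)/(2*U)))
1/(A(-7) + (7 + (6/1 - 1/4)*16)) = 1/(2*(-7)/(2 - 11*(-7) + 2*(-7)²) + (7 + (6/1 - 1/4)*16)) = 1/(2*(-7)/(2 + 77 + 2*49) + (7 + (6*1 - 1*¼)*16)) = 1/(2*(-7)/(2 + 77 + 98) + (7 + (6 - ¼)*16)) = 1/(2*(-7)/177 + (7 + (23/4)*16)) = 1/(2*(-7)*(1/177) + (7 + 92)) = 1/(-14/177 + 99) = 1/(17509/177) = 177/17509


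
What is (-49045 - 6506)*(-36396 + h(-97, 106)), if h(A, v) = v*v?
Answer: 1397663160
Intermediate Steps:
h(A, v) = v²
(-49045 - 6506)*(-36396 + h(-97, 106)) = (-49045 - 6506)*(-36396 + 106²) = -55551*(-36396 + 11236) = -55551*(-25160) = 1397663160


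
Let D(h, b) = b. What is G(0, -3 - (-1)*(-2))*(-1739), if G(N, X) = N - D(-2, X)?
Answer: -8695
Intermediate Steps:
G(N, X) = N - X
G(0, -3 - (-1)*(-2))*(-1739) = (0 - (-3 - (-1)*(-2)))*(-1739) = (0 - (-3 - 1*2))*(-1739) = (0 - (-3 - 2))*(-1739) = (0 - 1*(-5))*(-1739) = (0 + 5)*(-1739) = 5*(-1739) = -8695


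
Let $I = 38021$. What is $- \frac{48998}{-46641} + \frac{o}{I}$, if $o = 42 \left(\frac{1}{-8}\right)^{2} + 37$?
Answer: $\frac{59670697061}{56746798752} \approx 1.0515$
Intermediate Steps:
$o = \frac{1205}{32}$ ($o = 42 \left(- \frac{1}{8}\right)^{2} + 37 = 42 \cdot \frac{1}{64} + 37 = \frac{21}{32} + 37 = \frac{1205}{32} \approx 37.656$)
$- \frac{48998}{-46641} + \frac{o}{I} = - \frac{48998}{-46641} + \frac{1205}{32 \cdot 38021} = \left(-48998\right) \left(- \frac{1}{46641}\right) + \frac{1205}{32} \cdot \frac{1}{38021} = \frac{48998}{46641} + \frac{1205}{1216672} = \frac{59670697061}{56746798752}$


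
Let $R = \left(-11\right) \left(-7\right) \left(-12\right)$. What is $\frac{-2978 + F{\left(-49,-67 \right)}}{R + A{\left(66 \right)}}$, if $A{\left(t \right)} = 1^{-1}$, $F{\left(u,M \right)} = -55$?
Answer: $\frac{3033}{923} \approx 3.286$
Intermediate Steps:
$R = -924$ ($R = 77 \left(-12\right) = -924$)
$A{\left(t \right)} = 1$
$\frac{-2978 + F{\left(-49,-67 \right)}}{R + A{\left(66 \right)}} = \frac{-2978 - 55}{-924 + 1} = - \frac{3033}{-923} = \left(-3033\right) \left(- \frac{1}{923}\right) = \frac{3033}{923}$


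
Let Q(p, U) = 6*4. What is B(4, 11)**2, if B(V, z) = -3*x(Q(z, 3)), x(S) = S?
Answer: 5184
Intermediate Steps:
Q(p, U) = 24
B(V, z) = -72 (B(V, z) = -3*24 = -72)
B(4, 11)**2 = (-72)**2 = 5184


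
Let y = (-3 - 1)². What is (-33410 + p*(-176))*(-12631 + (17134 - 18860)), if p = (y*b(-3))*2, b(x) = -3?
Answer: 237091498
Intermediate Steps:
y = 16 (y = (-4)² = 16)
p = -96 (p = (16*(-3))*2 = -48*2 = -96)
(-33410 + p*(-176))*(-12631 + (17134 - 18860)) = (-33410 - 96*(-176))*(-12631 + (17134 - 18860)) = (-33410 + 16896)*(-12631 - 1726) = -16514*(-14357) = 237091498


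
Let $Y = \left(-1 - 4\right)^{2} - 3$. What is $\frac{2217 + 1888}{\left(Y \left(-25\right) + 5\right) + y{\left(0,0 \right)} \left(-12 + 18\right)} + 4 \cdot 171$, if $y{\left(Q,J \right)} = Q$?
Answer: $\frac{73735}{109} \approx 676.47$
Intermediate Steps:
$Y = 22$ ($Y = \left(-5\right)^{2} - 3 = 25 - 3 = 22$)
$\frac{2217 + 1888}{\left(Y \left(-25\right) + 5\right) + y{\left(0,0 \right)} \left(-12 + 18\right)} + 4 \cdot 171 = \frac{2217 + 1888}{\left(22 \left(-25\right) + 5\right) + 0 \left(-12 + 18\right)} + 4 \cdot 171 = \frac{4105}{\left(-550 + 5\right) + 0 \cdot 6} + 684 = \frac{4105}{-545 + 0} + 684 = \frac{4105}{-545} + 684 = 4105 \left(- \frac{1}{545}\right) + 684 = - \frac{821}{109} + 684 = \frac{73735}{109}$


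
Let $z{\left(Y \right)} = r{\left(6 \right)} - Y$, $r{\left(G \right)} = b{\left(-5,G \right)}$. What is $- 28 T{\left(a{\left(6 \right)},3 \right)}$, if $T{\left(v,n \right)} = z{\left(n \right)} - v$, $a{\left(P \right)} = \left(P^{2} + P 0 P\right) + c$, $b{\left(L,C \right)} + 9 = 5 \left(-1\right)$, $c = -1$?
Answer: $1456$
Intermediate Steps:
$b{\left(L,C \right)} = -14$ ($b{\left(L,C \right)} = -9 + 5 \left(-1\right) = -9 - 5 = -14$)
$a{\left(P \right)} = -1 + P^{2}$ ($a{\left(P \right)} = \left(P^{2} + P 0 P\right) - 1 = \left(P^{2} + 0 P\right) - 1 = \left(P^{2} + 0\right) - 1 = P^{2} - 1 = -1 + P^{2}$)
$r{\left(G \right)} = -14$
$z{\left(Y \right)} = -14 - Y$
$T{\left(v,n \right)} = -14 - n - v$ ($T{\left(v,n \right)} = \left(-14 - n\right) - v = -14 - n - v$)
$- 28 T{\left(a{\left(6 \right)},3 \right)} = - 28 \left(-14 - 3 - \left(-1 + 6^{2}\right)\right) = - 28 \left(-14 - 3 - \left(-1 + 36\right)\right) = - 28 \left(-14 - 3 - 35\right) = \left(-28\right) \left(-52\right) = 1456$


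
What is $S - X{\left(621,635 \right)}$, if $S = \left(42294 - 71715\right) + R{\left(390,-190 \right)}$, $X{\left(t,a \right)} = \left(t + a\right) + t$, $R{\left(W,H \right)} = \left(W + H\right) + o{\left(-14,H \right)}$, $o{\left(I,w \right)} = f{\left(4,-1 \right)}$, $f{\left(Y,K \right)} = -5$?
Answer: $-31103$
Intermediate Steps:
$o{\left(I,w \right)} = -5$
$R{\left(W,H \right)} = -5 + H + W$ ($R{\left(W,H \right)} = \left(W + H\right) - 5 = \left(H + W\right) - 5 = -5 + H + W$)
$X{\left(t,a \right)} = a + 2 t$ ($X{\left(t,a \right)} = \left(a + t\right) + t = a + 2 t$)
$S = -29226$ ($S = \left(42294 - 71715\right) - -195 = \left(42294 - 71715\right) + 195 = -29421 + 195 = -29226$)
$S - X{\left(621,635 \right)} = -29226 - \left(635 + 2 \cdot 621\right) = -29226 - \left(635 + 1242\right) = -29226 - 1877 = -31103$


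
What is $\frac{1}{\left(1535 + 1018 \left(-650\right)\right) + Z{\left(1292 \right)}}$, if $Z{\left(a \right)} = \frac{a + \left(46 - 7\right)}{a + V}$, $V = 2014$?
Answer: $- \frac{3306}{2182504159} \approx -1.5148 \cdot 10^{-6}$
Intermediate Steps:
$Z{\left(a \right)} = \frac{39 + a}{2014 + a}$ ($Z{\left(a \right)} = \frac{a + \left(46 - 7\right)}{a + 2014} = \frac{a + 39}{2014 + a} = \frac{39 + a}{2014 + a}$)
$\frac{1}{\left(1535 + 1018 \left(-650\right)\right) + Z{\left(1292 \right)}} = \frac{1}{\left(1535 + 1018 \left(-650\right)\right) + \frac{39 + 1292}{2014 + 1292}} = \frac{1}{\left(1535 - 661700\right) + \frac{1}{3306} \cdot 1331} = \frac{1}{-660165 + \frac{1}{3306} \cdot 1331} = \frac{1}{-660165 + \frac{1331}{3306}} = \frac{1}{- \frac{2182504159}{3306}} = - \frac{3306}{2182504159}$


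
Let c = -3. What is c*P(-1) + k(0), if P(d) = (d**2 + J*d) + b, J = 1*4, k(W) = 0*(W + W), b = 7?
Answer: -12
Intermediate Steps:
k(W) = 0 (k(W) = 0*(2*W) = 0)
J = 4
P(d) = 7 + d**2 + 4*d (P(d) = (d**2 + 4*d) + 7 = 7 + d**2 + 4*d)
c*P(-1) + k(0) = -3*(7 + (-1)**2 + 4*(-1)) + 0 = -3*(7 + 1 - 4) + 0 = -3*4 + 0 = -12 + 0 = -12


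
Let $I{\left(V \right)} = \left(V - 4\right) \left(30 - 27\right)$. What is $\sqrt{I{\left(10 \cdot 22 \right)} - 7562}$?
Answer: $i \sqrt{6914} \approx 83.151 i$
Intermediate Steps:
$I{\left(V \right)} = -12 + 3 V$ ($I{\left(V \right)} = \left(-4 + V\right) 3 = -12 + 3 V$)
$\sqrt{I{\left(10 \cdot 22 \right)} - 7562} = \sqrt{\left(-12 + 3 \cdot 10 \cdot 22\right) - 7562} = \sqrt{\left(-12 + 3 \cdot 220\right) - 7562} = \sqrt{\left(-12 + 660\right) - 7562} = \sqrt{648 - 7562} = \sqrt{-6914} = i \sqrt{6914}$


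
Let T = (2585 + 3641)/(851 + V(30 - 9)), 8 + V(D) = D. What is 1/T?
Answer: 432/3113 ≈ 0.13877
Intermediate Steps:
V(D) = -8 + D
T = 3113/432 (T = (2585 + 3641)/(851 + (-8 + (30 - 9))) = 6226/(851 + (-8 + 21)) = 6226/(851 + 13) = 6226/864 = 6226*(1/864) = 3113/432 ≈ 7.2060)
1/T = 1/(3113/432) = 432/3113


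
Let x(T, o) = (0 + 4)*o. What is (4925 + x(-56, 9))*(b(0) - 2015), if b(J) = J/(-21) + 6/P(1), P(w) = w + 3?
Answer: -19977947/2 ≈ -9.9890e+6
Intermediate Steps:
x(T, o) = 4*o
P(w) = 3 + w
b(J) = 3/2 - J/21 (b(J) = J/(-21) + 6/(3 + 1) = J*(-1/21) + 6/4 = -J/21 + 6*(1/4) = -J/21 + 3/2 = 3/2 - J/21)
(4925 + x(-56, 9))*(b(0) - 2015) = (4925 + 4*9)*((3/2 - 1/21*0) - 2015) = (4925 + 36)*((3/2 + 0) - 2015) = 4961*(3/2 - 2015) = 4961*(-4027/2) = -19977947/2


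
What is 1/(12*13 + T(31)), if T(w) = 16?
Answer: 1/172 ≈ 0.0058140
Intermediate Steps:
1/(12*13 + T(31)) = 1/(12*13 + 16) = 1/(156 + 16) = 1/172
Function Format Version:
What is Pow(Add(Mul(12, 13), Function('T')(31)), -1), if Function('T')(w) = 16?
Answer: Rational(1, 172) ≈ 0.0058140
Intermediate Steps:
Pow(Add(Mul(12, 13), Function('T')(31)), -1) = Pow(Add(Mul(12, 13), 16), -1) = Pow(Add(156, 16), -1) = Pow(172, -1) = Rational(1, 172)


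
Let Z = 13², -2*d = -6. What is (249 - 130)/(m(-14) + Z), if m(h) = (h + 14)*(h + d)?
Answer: 119/169 ≈ 0.70414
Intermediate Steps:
d = 3 (d = -½*(-6) = 3)
Z = 169
m(h) = (3 + h)*(14 + h) (m(h) = (h + 14)*(h + 3) = (14 + h)*(3 + h) = (3 + h)*(14 + h))
(249 - 130)/(m(-14) + Z) = (249 - 130)/((42 + (-14)² + 17*(-14)) + 169) = 119/((42 + 196 - 238) + 169) = 119/(0 + 169) = 119/169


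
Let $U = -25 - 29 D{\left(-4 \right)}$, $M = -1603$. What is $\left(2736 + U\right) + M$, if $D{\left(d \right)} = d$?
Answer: $1224$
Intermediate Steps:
$U = 91$ ($U = -25 - -116 = -25 + 116 = 91$)
$\left(2736 + U\right) + M = \left(2736 + 91\right) - 1603 = 2827 - 1603 = 1224$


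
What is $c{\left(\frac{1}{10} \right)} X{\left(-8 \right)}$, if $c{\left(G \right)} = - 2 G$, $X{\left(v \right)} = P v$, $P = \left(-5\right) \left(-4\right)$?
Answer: $32$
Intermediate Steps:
$P = 20$
$X{\left(v \right)} = 20 v$
$c{\left(\frac{1}{10} \right)} X{\left(-8 \right)} = - \frac{2}{10} \cdot 20 \left(-8\right) = \left(-2\right) \frac{1}{10} \left(-160\right) = \left(- \frac{1}{5}\right) \left(-160\right) = 32$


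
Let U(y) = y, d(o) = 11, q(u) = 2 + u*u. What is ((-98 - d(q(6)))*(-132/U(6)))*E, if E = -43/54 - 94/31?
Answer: -7684391/837 ≈ -9180.9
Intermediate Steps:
q(u) = 2 + u²
E = -6409/1674 (E = -43*1/54 - 94*1/31 = -43/54 - 94/31 = -6409/1674 ≈ -3.8286)
((-98 - d(q(6)))*(-132/U(6)))*E = ((-98 - 1*11)*(-132/6))*(-6409/1674) = ((-98 - 11)*(-132*⅙))*(-6409/1674) = -109*(-22)*(-6409/1674) = 2398*(-6409/1674) = -7684391/837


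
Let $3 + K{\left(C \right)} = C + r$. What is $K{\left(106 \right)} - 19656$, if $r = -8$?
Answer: $-19561$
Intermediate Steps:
$K{\left(C \right)} = -11 + C$ ($K{\left(C \right)} = -3 + \left(C - 8\right) = -3 + \left(-8 + C\right) = -11 + C$)
$K{\left(106 \right)} - 19656 = \left(-11 + 106\right) - 19656 = 95 - 19656 = -19561$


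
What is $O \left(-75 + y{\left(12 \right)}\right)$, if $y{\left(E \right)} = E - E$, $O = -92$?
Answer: $6900$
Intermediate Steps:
$y{\left(E \right)} = 0$
$O \left(-75 + y{\left(12 \right)}\right) = - 92 \left(-75 + 0\right) = \left(-92\right) \left(-75\right) = 6900$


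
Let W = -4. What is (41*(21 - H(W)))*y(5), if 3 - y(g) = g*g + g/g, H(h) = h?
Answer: -23575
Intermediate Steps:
y(g) = 2 - g² (y(g) = 3 - (g*g + g/g) = 3 - (g² + 1) = 3 - (1 + g²) = 3 + (-1 - g²) = 2 - g²)
(41*(21 - H(W)))*y(5) = (41*(21 - 1*(-4)))*(2 - 1*5²) = (41*(21 + 4))*(2 - 1*25) = (41*25)*(2 - 25) = 1025*(-23) = -23575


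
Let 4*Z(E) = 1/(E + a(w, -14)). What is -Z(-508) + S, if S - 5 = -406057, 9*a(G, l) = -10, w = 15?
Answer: -7442121047/18328 ≈ -4.0605e+5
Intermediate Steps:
a(G, l) = -10/9 (a(G, l) = (⅑)*(-10) = -10/9)
S = -406052 (S = 5 - 406057 = -406052)
Z(E) = 1/(4*(-10/9 + E)) (Z(E) = 1/(4*(E - 10/9)) = 1/(4*(-10/9 + E)))
-Z(-508) + S = -9/(4*(-10 + 9*(-508))) - 406052 = -9/(4*(-10 - 4572)) - 406052 = -9/(4*(-4582)) - 406052 = -9*(-1)/(4*4582) - 406052 = -1*(-9/18328) - 406052 = 9/18328 - 406052 = -7442121047/18328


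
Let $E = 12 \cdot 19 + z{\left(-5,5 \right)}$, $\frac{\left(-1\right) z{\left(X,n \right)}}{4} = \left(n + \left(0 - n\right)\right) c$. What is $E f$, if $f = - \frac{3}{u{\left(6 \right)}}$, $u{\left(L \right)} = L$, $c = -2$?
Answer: $-114$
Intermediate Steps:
$z{\left(X,n \right)} = 0$ ($z{\left(X,n \right)} = - 4 \left(n + \left(0 - n\right)\right) \left(-2\right) = - 4 \left(n - n\right) \left(-2\right) = - 4 \cdot 0 \left(-2\right) = \left(-4\right) 0 = 0$)
$E = 228$ ($E = 12 \cdot 19 + 0 = 228 + 0 = 228$)
$f = - \frac{1}{2}$ ($f = - \frac{3}{6} = \left(-3\right) \frac{1}{6} = - \frac{1}{2} \approx -0.5$)
$E f = 228 \left(- \frac{1}{2}\right) = -114$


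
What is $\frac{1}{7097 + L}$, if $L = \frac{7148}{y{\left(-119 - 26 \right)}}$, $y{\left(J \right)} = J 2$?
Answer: $\frac{145}{1025491} \approx 0.0001414$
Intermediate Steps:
$y{\left(J \right)} = 2 J$
$L = - \frac{3574}{145}$ ($L = \frac{7148}{2 \left(-119 - 26\right)} = \frac{7148}{2 \left(-145\right)} = \frac{7148}{-290} = 7148 \left(- \frac{1}{290}\right) = - \frac{3574}{145} \approx -24.648$)
$\frac{1}{7097 + L} = \frac{1}{7097 - \frac{3574}{145}} = \frac{1}{\frac{1025491}{145}} = \frac{145}{1025491}$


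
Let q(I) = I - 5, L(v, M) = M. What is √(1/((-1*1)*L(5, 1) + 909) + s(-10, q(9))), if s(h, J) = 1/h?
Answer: I*√509615/2270 ≈ 0.31448*I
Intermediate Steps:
q(I) = -5 + I
√(1/((-1*1)*L(5, 1) + 909) + s(-10, q(9))) = √(1/(-1*1*1 + 909) + 1/(-10)) = √(1/(-1*1 + 909) - ⅒) = √(1/(-1 + 909) - ⅒) = √(1/908 - ⅒) = √(-449/4540) = I*√509615/2270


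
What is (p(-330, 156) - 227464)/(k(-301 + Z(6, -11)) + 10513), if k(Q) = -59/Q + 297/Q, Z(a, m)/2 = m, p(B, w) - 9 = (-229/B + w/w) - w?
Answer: -1427110349/65911890 ≈ -21.652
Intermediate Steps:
p(B, w) = 10 - w - 229/B (p(B, w) = 9 + ((-229/B + w/w) - w) = 9 + ((-229/B + 1) - w) = 9 + ((1 - 229/B) - w) = 9 + (1 - w - 229/B) = 10 - w - 229/B)
Z(a, m) = 2*m
k(Q) = 238/Q
(p(-330, 156) - 227464)/(k(-301 + Z(6, -11)) + 10513) = ((10 - 1*156 - 229/(-330)) - 227464)/(238/(-301 + 2*(-11)) + 10513) = ((10 - 156 - 229*(-1/330)) - 227464)/(238/(-301 - 22) + 10513) = ((10 - 156 + 229/330) - 227464)/(238/(-323) + 10513) = (-47951/330 - 227464)/(238*(-1/323) + 10513) = -75111071/(330*(-14/19 + 10513)) = -75111071/(330*199733/19) = -75111071/330*19/199733 = -1427110349/65911890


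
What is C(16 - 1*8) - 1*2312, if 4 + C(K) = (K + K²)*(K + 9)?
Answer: -1092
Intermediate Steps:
C(K) = -4 + (9 + K)*(K + K²) (C(K) = -4 + (K + K²)*(K + 9) = -4 + (K + K²)*(9 + K) = -4 + (9 + K)*(K + K²))
C(16 - 1*8) - 1*2312 = (-4 + (16 - 1*8)³ + 9*(16 - 1*8) + 10*(16 - 1*8)²) - 1*2312 = (-4 + (16 - 8)³ + 9*(16 - 8) + 10*(16 - 8)²) - 2312 = (-4 + 8³ + 9*8 + 10*8²) - 2312 = (-4 + 512 + 72 + 10*64) - 2312 = (-4 + 512 + 72 + 640) - 2312 = 1220 - 2312 = -1092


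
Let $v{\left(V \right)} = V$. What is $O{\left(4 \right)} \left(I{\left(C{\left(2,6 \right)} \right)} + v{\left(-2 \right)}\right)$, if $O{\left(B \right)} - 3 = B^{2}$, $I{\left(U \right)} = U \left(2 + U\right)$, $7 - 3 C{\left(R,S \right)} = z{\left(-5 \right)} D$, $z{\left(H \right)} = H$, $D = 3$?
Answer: $\frac{11362}{9} \approx 1262.4$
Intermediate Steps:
$C{\left(R,S \right)} = \frac{22}{3}$ ($C{\left(R,S \right)} = \frac{7}{3} - \frac{\left(-5\right) 3}{3} = \frac{7}{3} - -5 = \frac{7}{3} + 5 = \frac{22}{3}$)
$O{\left(B \right)} = 3 + B^{2}$
$O{\left(4 \right)} \left(I{\left(C{\left(2,6 \right)} \right)} + v{\left(-2 \right)}\right) = \left(3 + 4^{2}\right) \left(\frac{22 \left(2 + \frac{22}{3}\right)}{3} - 2\right) = \left(3 + 16\right) \left(\frac{22}{3} \cdot \frac{28}{3} - 2\right) = 19 \left(\frac{616}{9} - 2\right) = 19 \cdot \frac{598}{9} = \frac{11362}{9}$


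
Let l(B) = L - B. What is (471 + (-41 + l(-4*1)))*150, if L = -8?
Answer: 63900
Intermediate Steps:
l(B) = -8 - B
(471 + (-41 + l(-4*1)))*150 = (471 + (-41 + (-8 - (-4))))*150 = (471 + (-41 + (-8 - 1*(-4))))*150 = (471 + (-41 + (-8 + 4)))*150 = (471 + (-41 - 4))*150 = (471 - 45)*150 = 426*150 = 63900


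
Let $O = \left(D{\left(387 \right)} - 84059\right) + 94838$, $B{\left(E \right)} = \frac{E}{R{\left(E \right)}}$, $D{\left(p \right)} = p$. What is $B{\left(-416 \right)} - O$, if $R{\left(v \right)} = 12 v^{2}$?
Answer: $- \frac{55740673}{4992} \approx -11166.0$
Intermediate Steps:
$B{\left(E \right)} = \frac{1}{12 E}$ ($B{\left(E \right)} = \frac{E}{12 E^{2}} = E \frac{1}{12 E^{2}} = \frac{1}{12 E}$)
$O = 11166$ ($O = \left(387 - 84059\right) + 94838 = -83672 + 94838 = 11166$)
$B{\left(-416 \right)} - O = \frac{1}{12 \left(-416\right)} - 11166 = \frac{1}{12} \left(- \frac{1}{416}\right) - 11166 = - \frac{1}{4992} - 11166 = - \frac{55740673}{4992}$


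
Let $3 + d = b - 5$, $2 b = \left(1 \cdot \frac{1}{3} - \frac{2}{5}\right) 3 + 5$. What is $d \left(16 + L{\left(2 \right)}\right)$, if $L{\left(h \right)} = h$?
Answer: $- \frac{504}{5} \approx -100.8$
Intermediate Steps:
$b = \frac{12}{5}$ ($b = \frac{\left(1 \cdot \frac{1}{3} - \frac{2}{5}\right) 3 + 5}{2} = \frac{\left(\frac{1}{3} - \frac{2}{5}\right) 3 + 5}{2} = \frac{\left(- \frac{1}{15}\right) 3 + 5}{2} = \frac{- \frac{1}{5} + 5}{2} = \frac{1}{2} \cdot \frac{24}{5} = \frac{12}{5} \approx 2.4$)
$d = - \frac{28}{5}$ ($d = -3 + \left(\frac{12}{5} - 5\right) = -3 - \frac{13}{5} = - \frac{28}{5} \approx -5.6$)
$d \left(16 + L{\left(2 \right)}\right) = - \frac{28 \left(16 + 2\right)}{5} = \left(- \frac{28}{5}\right) 18 = - \frac{504}{5}$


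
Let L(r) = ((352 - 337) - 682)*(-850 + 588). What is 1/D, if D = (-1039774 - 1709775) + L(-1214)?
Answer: -1/2574795 ≈ -3.8838e-7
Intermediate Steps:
L(r) = 174754 (L(r) = (15 - 682)*(-262) = -667*(-262) = 174754)
D = -2574795 (D = (-1039774 - 1709775) + 174754 = -2749549 + 174754 = -2574795)
1/D = 1/(-2574795) = -1/2574795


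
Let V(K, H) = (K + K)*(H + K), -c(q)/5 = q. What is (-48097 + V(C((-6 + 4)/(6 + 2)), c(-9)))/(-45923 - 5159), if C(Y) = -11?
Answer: 48845/51082 ≈ 0.95621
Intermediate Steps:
c(q) = -5*q
V(K, H) = 2*K*(H + K) (V(K, H) = (2*K)*(H + K) = 2*K*(H + K))
(-48097 + V(C((-6 + 4)/(6 + 2)), c(-9)))/(-45923 - 5159) = (-48097 + 2*(-11)*(-5*(-9) - 11))/(-45923 - 5159) = (-48097 + 2*(-11)*(45 - 11))/(-51082) = (-48097 + 2*(-11)*34)*(-1/51082) = (-48097 - 748)*(-1/51082) = -48845*(-1/51082) = 48845/51082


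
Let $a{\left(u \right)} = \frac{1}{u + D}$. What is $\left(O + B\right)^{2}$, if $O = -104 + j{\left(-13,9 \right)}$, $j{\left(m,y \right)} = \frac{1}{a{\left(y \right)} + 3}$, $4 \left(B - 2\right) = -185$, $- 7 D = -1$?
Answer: $\frac{13865298001}{633616} \approx 21883.0$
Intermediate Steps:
$D = \frac{1}{7}$ ($D = \left(- \frac{1}{7}\right) \left(-1\right) = \frac{1}{7} \approx 0.14286$)
$B = - \frac{177}{4}$ ($B = 2 + \frac{1}{4} \left(-185\right) = 2 - \frac{185}{4} = - \frac{177}{4} \approx -44.25$)
$a{\left(u \right)} = \frac{1}{\frac{1}{7} + u}$ ($a{\left(u \right)} = \frac{1}{u + \frac{1}{7}} = \frac{1}{\frac{1}{7} + u}$)
$j{\left(m,y \right)} = \frac{1}{3 + \frac{7}{1 + 7 y}}$ ($j{\left(m,y \right)} = \frac{1}{\frac{7}{1 + 7 y} + 3} = \frac{1}{3 + \frac{7}{1 + 7 y}}$)
$O = - \frac{20632}{199}$ ($O = -104 + \frac{1 + 7 \cdot 9}{10 + 21 \cdot 9} = -104 + \frac{1 + 63}{10 + 189} = -104 + \frac{1}{199} \cdot 64 = -104 + \frac{64}{199} = - \frac{20632}{199} \approx -103.68$)
$\left(O + B\right)^{2} = \left(- \frac{20632}{199} - \frac{177}{4}\right)^{2} = \left(- \frac{117751}{796}\right)^{2} = \frac{13865298001}{633616}$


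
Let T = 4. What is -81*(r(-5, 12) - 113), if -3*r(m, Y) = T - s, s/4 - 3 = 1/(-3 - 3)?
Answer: 8955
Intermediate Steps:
s = 34/3 (s = 12 + 4/(-3 - 3) = 12 + 4/(-6) = 12 + 4*(-⅙) = 12 - ⅔ = 34/3 ≈ 11.333)
r(m, Y) = 22/9 (r(m, Y) = -(4 - 1*34/3)/3 = -(4 - 34/3)/3 = -⅓*(-22/3) = 22/9)
-81*(r(-5, 12) - 113) = -81*(22/9 - 113) = -81*(-995/9) = 8955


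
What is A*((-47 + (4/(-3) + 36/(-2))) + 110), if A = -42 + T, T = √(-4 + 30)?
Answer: -1834 + 131*√26/3 ≈ -1611.3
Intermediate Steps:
T = √26 ≈ 5.0990
A = -42 + √26 ≈ -36.901
A*((-47 + (4/(-3) + 36/(-2))) + 110) = (-42 + √26)*((-47 + (4/(-3) + 36/(-2))) + 110) = (-42 + √26)*((-47 + (4*(-⅓) + 36*(-½))) + 110) = (-42 + √26)*((-47 + (-4/3 - 18)) + 110) = (-42 + √26)*((-47 - 58/3) + 110) = (-42 + √26)*(-199/3 + 110) = (-42 + √26)*(131/3) = -1834 + 131*√26/3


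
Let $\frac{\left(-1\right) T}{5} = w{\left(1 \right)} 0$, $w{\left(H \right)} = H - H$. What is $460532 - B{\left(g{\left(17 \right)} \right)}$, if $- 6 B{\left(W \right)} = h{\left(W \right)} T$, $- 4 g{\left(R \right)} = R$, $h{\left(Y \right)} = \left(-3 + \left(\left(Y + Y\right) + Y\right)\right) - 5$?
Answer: $460532$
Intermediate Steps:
$w{\left(H \right)} = 0$
$T = 0$ ($T = - 5 \cdot 0 \cdot 0 = \left(-5\right) 0 = 0$)
$h{\left(Y \right)} = -8 + 3 Y$ ($h{\left(Y \right)} = \left(-3 + \left(2 Y + Y\right)\right) - 5 = \left(-3 + 3 Y\right) - 5 = -8 + 3 Y$)
$g{\left(R \right)} = - \frac{R}{4}$
$B{\left(W \right)} = 0$ ($B{\left(W \right)} = - \frac{\left(-8 + 3 W\right) 0}{6} = \left(- \frac{1}{6}\right) 0 = 0$)
$460532 - B{\left(g{\left(17 \right)} \right)} = 460532 - 0 = 460532 + 0 = 460532$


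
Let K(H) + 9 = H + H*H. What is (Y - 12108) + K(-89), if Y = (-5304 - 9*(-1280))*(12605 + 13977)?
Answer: 165229427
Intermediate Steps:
K(H) = -9 + H + H² (K(H) = -9 + (H + H*H) = -9 + (H + H²) = -9 + H + H²)
Y = 165233712 (Y = (-5304 + 11520)*26582 = 6216*26582 = 165233712)
(Y - 12108) + K(-89) = (165233712 - 12108) + (-9 - 89 + (-89)²) = 165221604 + (-9 - 89 + 7921) = 165221604 + 7823 = 165229427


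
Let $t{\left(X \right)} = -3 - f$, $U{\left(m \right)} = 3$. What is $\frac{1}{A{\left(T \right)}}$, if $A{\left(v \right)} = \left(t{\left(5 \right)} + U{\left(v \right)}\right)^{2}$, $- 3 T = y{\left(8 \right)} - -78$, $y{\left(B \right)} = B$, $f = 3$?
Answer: $\frac{1}{9} \approx 0.11111$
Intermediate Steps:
$t{\left(X \right)} = -6$ ($t{\left(X \right)} = -3 - 3 = -6$)
$T = - \frac{86}{3}$ ($T = - \frac{8 - -78}{3} = - \frac{8 + 78}{3} = \left(- \frac{1}{3}\right) 86 = - \frac{86}{3} \approx -28.667$)
$A{\left(v \right)} = 9$ ($A{\left(v \right)} = \left(-6 + 3\right)^{2} = \left(-3\right)^{2} = 9$)
$\frac{1}{A{\left(T \right)}} = \frac{1}{9}$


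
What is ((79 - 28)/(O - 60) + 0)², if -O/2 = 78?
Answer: 289/5184 ≈ 0.055748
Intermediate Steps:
O = -156 (O = -2*78 = -156)
((79 - 28)/(O - 60) + 0)² = ((79 - 28)/(-156 - 60) + 0)² = (51/(-216) + 0)² = (51*(-1/216) + 0)² = (-17/72 + 0)² = (-17/72)² = 289/5184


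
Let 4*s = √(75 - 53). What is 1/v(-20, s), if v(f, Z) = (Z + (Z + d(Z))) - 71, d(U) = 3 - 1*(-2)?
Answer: -12/791 - √22/8701 ≈ -0.015710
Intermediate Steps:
d(U) = 5 (d(U) = 3 + 2 = 5)
s = √22/4 (s = √(75 - 53)/4 = √22/4 ≈ 1.1726)
v(f, Z) = -66 + 2*Z (v(f, Z) = (Z + (Z + 5)) - 71 = (Z + (5 + Z)) - 71 = (5 + 2*Z) - 71 = -66 + 2*Z)
1/v(-20, s) = 1/(-66 + 2*(√22/4)) = 1/(-66 + √22/2)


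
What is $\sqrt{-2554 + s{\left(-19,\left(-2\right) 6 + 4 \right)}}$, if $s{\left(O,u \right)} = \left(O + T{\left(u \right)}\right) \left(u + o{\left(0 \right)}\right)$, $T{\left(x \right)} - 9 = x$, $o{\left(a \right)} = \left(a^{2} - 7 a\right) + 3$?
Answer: $4 i \sqrt{154} \approx 49.639 i$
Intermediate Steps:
$o{\left(a \right)} = 3 + a^{2} - 7 a$
$T{\left(x \right)} = 9 + x$
$s{\left(O,u \right)} = \left(3 + u\right) \left(9 + O + u\right)$ ($s{\left(O,u \right)} = \left(O + \left(9 + u\right)\right) \left(u + \left(3 + 0^{2} - 0\right)\right) = \left(9 + O + u\right) \left(u + \left(3 + 0 + 0\right)\right) = \left(9 + O + u\right) \left(u + 3\right) = \left(9 + O + u\right) \left(3 + u\right) = \left(3 + u\right) \left(9 + O + u\right)$)
$\sqrt{-2554 + s{\left(-19,\left(-2\right) 6 + 4 \right)}} = \sqrt{-2554 + \left(27 + \left(\left(-2\right) 6 + 4\right)^{2} + 3 \left(-19\right) + 12 \left(\left(-2\right) 6 + 4\right) - 19 \left(\left(-2\right) 6 + 4\right)\right)} = \sqrt{-2554 + \left(27 + \left(-12 + 4\right)^{2} - 57 + 12 \left(-12 + 4\right) - 19 \left(-12 + 4\right)\right)} = \sqrt{-2554 + \left(27 + \left(-8\right)^{2} - 57 + 12 \left(-8\right) - -152\right)} = \sqrt{-2554 + \left(27 + 64 - 57 - 96 + 152\right)} = \sqrt{-2554 + 90} = \sqrt{-2464} = 4 i \sqrt{154}$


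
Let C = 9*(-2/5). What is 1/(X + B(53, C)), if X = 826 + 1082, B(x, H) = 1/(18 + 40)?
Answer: 58/110665 ≈ 0.00052410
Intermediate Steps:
C = -18/5 (C = 9*(-2*⅕) = 9*(-⅖) = -18/5 ≈ -3.6000)
B(x, H) = 1/58
X = 1908
1/(X + B(53, C)) = 1/(1908 + 1/58) = 1/(110665/58) = 58/110665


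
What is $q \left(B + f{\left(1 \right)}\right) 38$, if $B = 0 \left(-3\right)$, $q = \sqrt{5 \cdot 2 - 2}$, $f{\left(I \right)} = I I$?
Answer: $76 \sqrt{2} \approx 107.48$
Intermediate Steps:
$f{\left(I \right)} = I^{2}$
$q = 2 \sqrt{2}$ ($q = \sqrt{10 - 2} = \sqrt{8} = 2 \sqrt{2} \approx 2.8284$)
$B = 0$
$q \left(B + f{\left(1 \right)}\right) 38 = 2 \sqrt{2} \left(0 + 1^{2}\right) 38 = 2 \sqrt{2} \left(0 + 1\right) 38 = 2 \sqrt{2} \cdot 1 \cdot 38 = 2 \sqrt{2} \cdot 38 = 76 \sqrt{2}$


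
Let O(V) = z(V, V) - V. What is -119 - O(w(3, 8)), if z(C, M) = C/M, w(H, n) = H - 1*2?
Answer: -119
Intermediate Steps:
w(H, n) = -2 + H (w(H, n) = H - 2 = -2 + H)
O(V) = 1 - V (O(V) = V/V - V = 1 - V)
-119 - O(w(3, 8)) = -119 - (1 - (-2 + 3)) = -119 - (1 - 1*1) = -119 - (1 - 1) = -119 - 1*0 = -119 + 0 = -119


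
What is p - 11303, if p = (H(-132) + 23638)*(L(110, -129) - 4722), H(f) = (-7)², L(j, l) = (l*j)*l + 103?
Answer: 43249868814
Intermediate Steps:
L(j, l) = 103 + j*l² (L(j, l) = (j*l)*l + 103 = j*l² + 103 = 103 + j*l²)
H(f) = 49
p = 43249880117 (p = (49 + 23638)*((103 + 110*(-129)²) - 4722) = 23687*((103 + 110*16641) - 4722) = 23687*((103 + 1830510) - 4722) = 23687*(1830613 - 4722) = 23687*1825891 = 43249880117)
p - 11303 = 43249880117 - 11303 = 43249868814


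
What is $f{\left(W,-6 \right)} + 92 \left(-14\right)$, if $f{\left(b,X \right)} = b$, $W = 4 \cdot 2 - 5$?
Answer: $-1285$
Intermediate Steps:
$W = 3$ ($W = 8 - 5 = 3$)
$f{\left(W,-6 \right)} + 92 \left(-14\right) = 3 + 92 \left(-14\right) = 3 - 1288 = -1285$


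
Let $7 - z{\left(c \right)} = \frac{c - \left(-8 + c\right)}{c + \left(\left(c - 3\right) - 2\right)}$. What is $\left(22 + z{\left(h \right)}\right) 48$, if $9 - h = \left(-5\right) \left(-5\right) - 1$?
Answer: $\frac{49104}{35} \approx 1403.0$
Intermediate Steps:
$h = -15$ ($h = 9 - \left(\left(-5\right) \left(-5\right) - 1\right) = 9 - \left(25 - 1\right) = 9 - 24 = -15$)
$z{\left(c \right)} = 7 - \frac{8}{-5 + 2 c}$ ($z{\left(c \right)} = 7 - \frac{c - \left(-8 + c\right)}{c + \left(\left(c - 3\right) - 2\right)} = 7 - \frac{8}{c + \left(\left(-3 + c\right) - 2\right)} = 7 - \frac{8}{c + \left(-5 + c\right)} = 7 - \frac{8}{-5 + 2 c}$)
$\left(22 + z{\left(h \right)}\right) 48 = \left(22 + \frac{-43 + 14 \left(-15\right)}{-5 + 2 \left(-15\right)}\right) 48 = \left(22 + \frac{-43 - 210}{-5 - 30}\right) 48 = \left(22 + \frac{1}{-35} \left(-253\right)\right) 48 = \left(22 - - \frac{253}{35}\right) 48 = \left(22 + \frac{253}{35}\right) 48 = \frac{1023}{35} \cdot 48 = \frac{49104}{35}$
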